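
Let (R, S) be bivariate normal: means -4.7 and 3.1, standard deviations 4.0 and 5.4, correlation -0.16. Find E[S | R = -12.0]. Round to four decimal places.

4.6768

E[S | R=x] = μ_S + ρ(σ_S/σ_R)(x − μ_R) for jointly normal variables.
E[S | R=-12.0] = 3.1 + (-0.16)·(5.4/4.0)·(-12.0 − (-4.7)) = 3.1 + (-0.216)·(-7.3) = 4.6768.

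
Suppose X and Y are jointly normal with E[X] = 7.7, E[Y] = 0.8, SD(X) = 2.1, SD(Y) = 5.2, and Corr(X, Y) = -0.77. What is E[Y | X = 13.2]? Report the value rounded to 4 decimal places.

The regression of Y on X has slope ρ·σ_Y/σ_X and passes through (μ_X, μ_Y).
E[Y | X=13.2] = 0.8 + (-0.77)·(5.2/2.1)·(13.2 − (7.7)) = 0.8 + (-1.90667)·(5.5) = -9.6867.

-9.6867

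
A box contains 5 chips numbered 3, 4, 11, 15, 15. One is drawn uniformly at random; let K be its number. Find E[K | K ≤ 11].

6

P(K ≤ 11) = 3/5.
Σ over the event: 3·1/5 + 4·1/5 + 11·1/5 = 18/5.
E[K | K ≤ 11] = (18/5) / (3/5) = 6.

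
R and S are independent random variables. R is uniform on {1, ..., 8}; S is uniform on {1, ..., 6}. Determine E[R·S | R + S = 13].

41

P(R + S = 13) = 1/24.
Summing RS·P(x,y) over outcomes with R + S = 13 gives 41/24.
E[R·S | R + S = 13] = (41/24) / (1/24) = 41.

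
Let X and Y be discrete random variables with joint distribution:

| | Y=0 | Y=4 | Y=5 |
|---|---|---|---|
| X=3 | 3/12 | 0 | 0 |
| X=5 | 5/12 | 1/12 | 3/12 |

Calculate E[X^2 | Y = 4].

P(Y = 4) = 1/12.
Summing X^2·P(X=x,Y=y) over the conditioning event gives 25/12.
E[X^2 | Y = 4] = (25/12) / (1/12) = 25.

25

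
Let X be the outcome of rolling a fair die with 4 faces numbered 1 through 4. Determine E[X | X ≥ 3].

7/2

Given X ≥ 3, X is equally likely to be any of {3, 4}.
E[X | X ≥ 3] = (3 + 4) / 2 = 7/2.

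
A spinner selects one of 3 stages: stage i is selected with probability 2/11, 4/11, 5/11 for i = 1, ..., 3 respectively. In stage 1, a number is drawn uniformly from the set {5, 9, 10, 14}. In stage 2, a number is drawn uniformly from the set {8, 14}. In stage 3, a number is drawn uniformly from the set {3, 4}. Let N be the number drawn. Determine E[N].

161/22

E[N | stage 1] = (5+9+10+14)/4 = 19/2.
E[N | stage 2] = (8+14)/2 = 11.
E[N | stage 3] = (3+4)/2 = 7/2.
E[N] = (2/11)·(19/2) + (4/11)·(11) + (5/11)·(7/2) = 161/22.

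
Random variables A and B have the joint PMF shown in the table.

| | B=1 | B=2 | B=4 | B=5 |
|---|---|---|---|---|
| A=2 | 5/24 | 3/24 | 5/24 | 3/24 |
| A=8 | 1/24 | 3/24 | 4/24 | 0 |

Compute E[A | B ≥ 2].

13/3

P(B ≥ 2) = 3/4.
Σ A·P over the event = 2·(3/24) + 2·(5/24) + 2·(3/24) + 8·(3/24) + 8·(4/24) = 13/4.
E[A | B ≥ 2] = (13/4) / (3/4) = 13/3.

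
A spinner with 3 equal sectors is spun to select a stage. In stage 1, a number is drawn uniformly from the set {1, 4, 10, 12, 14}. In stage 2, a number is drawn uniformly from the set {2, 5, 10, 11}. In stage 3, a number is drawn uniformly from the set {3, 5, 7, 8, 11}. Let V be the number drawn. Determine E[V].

E[V | stage 1] = (1+4+10+12+14)/5 = 41/5.
E[V | stage 2] = (2+5+10+11)/4 = 7.
E[V | stage 3] = (3+5+7+8+11)/5 = 34/5.
By the law of total expectation,
E[V] = (1/3)·(41/5) + (1/3)·(7) + (1/3)·(34/5) = 22/3.

22/3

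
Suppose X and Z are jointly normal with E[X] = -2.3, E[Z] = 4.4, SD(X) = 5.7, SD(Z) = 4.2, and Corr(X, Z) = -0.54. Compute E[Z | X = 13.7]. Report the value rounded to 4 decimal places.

E[Z | X=x] = μ_Z + ρ(σ_Z/σ_X)(x − μ_X) for jointly normal variables.
E[Z | X=13.7] = 4.4 + (-0.54)·(4.2/5.7)·(13.7 − (-2.3)) = 4.4 + (-0.397895)·(16) = -1.9663.

-1.9663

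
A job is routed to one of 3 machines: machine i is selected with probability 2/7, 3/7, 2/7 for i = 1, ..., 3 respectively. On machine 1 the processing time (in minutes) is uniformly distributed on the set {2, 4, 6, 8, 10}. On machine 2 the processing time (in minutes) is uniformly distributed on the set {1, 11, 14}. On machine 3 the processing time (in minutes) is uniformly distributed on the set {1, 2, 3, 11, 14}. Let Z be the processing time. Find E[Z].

36/5

E[Z | machine 1] = (2+4+6+8+10)/5 = 6.
E[Z | machine 2] = (1+11+14)/3 = 26/3.
E[Z | machine 3] = (1+2+3+11+14)/5 = 31/5.
By the law of total expectation,
E[Z] = (2/7)·(6) + (3/7)·(26/3) + (2/7)·(31/5) = 36/5.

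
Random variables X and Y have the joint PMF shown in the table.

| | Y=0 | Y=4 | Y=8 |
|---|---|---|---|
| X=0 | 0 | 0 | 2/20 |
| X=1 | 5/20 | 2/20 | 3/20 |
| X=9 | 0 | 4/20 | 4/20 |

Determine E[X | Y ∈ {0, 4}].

P(Y ∈ {0, 4}) = 11/20.
Σ X·P over the event = 1·(5/20) + 1·(2/20) + 9·(4/20) = 43/20.
E[X | Y ∈ {0, 4}] = (43/20) / (11/20) = 43/11.

43/11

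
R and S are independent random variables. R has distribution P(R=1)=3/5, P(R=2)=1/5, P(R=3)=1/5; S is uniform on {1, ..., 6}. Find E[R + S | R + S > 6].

P(R + S > 6) = 4/15.
Summing (R+S)·P(x,y) over outcomes with R + S > 6 gives 2.
E[R + S | R + S > 6] = (2) / (4/15) = 15/2.

15/2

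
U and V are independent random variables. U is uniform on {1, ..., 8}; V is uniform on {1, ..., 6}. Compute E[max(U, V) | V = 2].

37/8

P(V = 2) = 1/6.
Summing max(U,V)·P(x,y) over outcomes with V = 2 gives 37/48.
E[max(U, V) | V = 2] = (37/48) / (1/6) = 37/8.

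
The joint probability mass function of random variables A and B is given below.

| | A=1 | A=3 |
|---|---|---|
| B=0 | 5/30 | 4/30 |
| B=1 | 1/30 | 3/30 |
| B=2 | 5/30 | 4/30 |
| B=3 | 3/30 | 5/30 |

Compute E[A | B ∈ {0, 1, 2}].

2

P(B ∈ {0, 1, 2}) = 11/15.
Σ A·P over the event = 1·(5/30) + 1·(1/30) + 1·(5/30) + 3·(4/30) + 3·(3/30) + 3·(4/30) = 22/15.
E[A | B ∈ {0, 1, 2}] = (22/15) / (11/15) = 2.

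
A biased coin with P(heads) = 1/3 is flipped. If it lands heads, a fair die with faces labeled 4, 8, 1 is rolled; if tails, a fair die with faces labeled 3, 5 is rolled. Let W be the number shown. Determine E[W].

37/9

E[W | heads] = (4+8+1)/3 = 13/3.
E[W | tails] = (3+5)/2 = 4.
E[W] = (1/3)·(13/3) + (2/3)·(4) = 37/9.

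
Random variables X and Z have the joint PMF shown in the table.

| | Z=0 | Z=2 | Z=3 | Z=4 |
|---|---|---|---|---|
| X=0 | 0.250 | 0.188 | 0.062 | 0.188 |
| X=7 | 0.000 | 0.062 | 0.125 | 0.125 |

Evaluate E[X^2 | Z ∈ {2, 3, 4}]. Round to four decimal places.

P(Z ∈ {2, 3, 4}) = 0.750.
Σ X^2·P over the event = 0·(0.188) + 0·(0.062) + 0·(0.188) + 49·(0.062) + 49·(0.125) + 49·(0.125) = 15.288.
E[X^2 | Z ∈ {2, 3, 4}] = (15.288) / (0.750) = 20.3840.

20.3840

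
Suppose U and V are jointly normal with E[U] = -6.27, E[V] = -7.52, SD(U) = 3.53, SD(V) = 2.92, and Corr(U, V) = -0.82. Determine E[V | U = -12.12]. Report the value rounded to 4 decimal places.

E[V | U=x] = μ_V + ρ(σ_V/σ_U)(x − μ_U) for jointly normal variables.
E[V | U=-12.12] = -7.52 + (-0.82)·(2.92/3.53)·(-12.12 − (-6.27)) = -7.52 + (-0.6783)·(-5.85) = -3.5519.

-3.5519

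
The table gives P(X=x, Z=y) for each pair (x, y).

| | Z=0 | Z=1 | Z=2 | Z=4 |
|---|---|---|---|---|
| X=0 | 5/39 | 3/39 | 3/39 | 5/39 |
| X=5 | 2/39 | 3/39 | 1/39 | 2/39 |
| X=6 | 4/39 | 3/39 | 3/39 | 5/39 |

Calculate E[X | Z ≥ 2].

P(Z ≥ 2) = 19/39.
Σ X·P over the event = 0·(3/39) + 0·(5/39) + 5·(1/39) + 5·(2/39) + 6·(3/39) + 6·(5/39) = 21/13.
E[X | Z ≥ 2] = (21/13) / (19/39) = 63/19.

63/19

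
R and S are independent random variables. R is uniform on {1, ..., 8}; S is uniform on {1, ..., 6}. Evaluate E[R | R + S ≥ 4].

P(R + S ≥ 4) = 15/16.
Summing R·P(x,y) over outcomes with R + S ≥ 4 gives 53/12.
E[R | R + S ≥ 4] = (53/12) / (15/16) = 212/45.

212/45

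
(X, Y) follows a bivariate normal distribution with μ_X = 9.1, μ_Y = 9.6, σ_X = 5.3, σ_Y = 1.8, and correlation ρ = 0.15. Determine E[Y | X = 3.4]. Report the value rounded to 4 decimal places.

9.3096

E[Y | X=x] = μ_Y + ρ(σ_Y/σ_X)(x − μ_X) for jointly normal variables.
E[Y | X=3.4] = 9.6 + (0.15)·(1.8/5.3)·(3.4 − (9.1)) = 9.6 + (0.050943)·(-5.7) = 9.3096.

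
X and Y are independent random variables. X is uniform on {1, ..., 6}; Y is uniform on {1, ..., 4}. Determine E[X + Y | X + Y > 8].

28/3

Outcomes with X + Y > 8: (5,4), (6,3), (6,4), each with probability 1/24.
E[X + Y | X + Y > 8] = (9 + 9 + 10) / 3 = 28/3.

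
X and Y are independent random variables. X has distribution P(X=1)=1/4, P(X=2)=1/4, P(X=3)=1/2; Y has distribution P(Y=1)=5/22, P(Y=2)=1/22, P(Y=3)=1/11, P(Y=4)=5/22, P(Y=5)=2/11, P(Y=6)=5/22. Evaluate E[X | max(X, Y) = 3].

P(max(X, Y) = 3) = 5/22.
Summing X·P(x,y) over outcomes with max(X, Y) = 3 gives 27/44.
E[X | max(X, Y) = 3] = (27/44) / (5/22) = 27/10.

27/10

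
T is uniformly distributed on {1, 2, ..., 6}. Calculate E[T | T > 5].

Given T > 5, T is equally likely to be any of {6}.
E[T | T > 5] = (6) / 1 = 6.

6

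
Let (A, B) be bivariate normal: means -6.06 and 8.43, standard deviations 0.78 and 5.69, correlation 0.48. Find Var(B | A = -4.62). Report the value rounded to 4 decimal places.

Var(B | A=x) = (1 − ρ²)·σ_B².
Var(B | A=-4.62) = (5.69)²·(1 − (0.48)²) = 32.3761·0.7696 = 24.9166.

24.9166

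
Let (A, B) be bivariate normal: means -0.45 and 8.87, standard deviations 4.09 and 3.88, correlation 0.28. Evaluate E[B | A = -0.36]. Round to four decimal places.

8.8939

The regression of B on A has slope ρ·σ_B/σ_A and passes through (μ_A, μ_B).
E[B | A=-0.36] = 8.87 + (0.28)·(3.88/4.09)·(-0.36 − (-0.45)) = 8.87 + (0.26562)·(0.09) = 8.8939.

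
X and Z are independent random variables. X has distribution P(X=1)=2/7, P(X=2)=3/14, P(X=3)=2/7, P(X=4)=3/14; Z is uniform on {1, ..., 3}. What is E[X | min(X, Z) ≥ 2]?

P(min(X, Z) ≥ 2) = 10/21.
Summing X·P(x,y) over outcomes with min(X, Z) ≥ 2 gives 10/7.
E[X | min(X, Z) ≥ 2] = (10/7) / (10/21) = 3.

3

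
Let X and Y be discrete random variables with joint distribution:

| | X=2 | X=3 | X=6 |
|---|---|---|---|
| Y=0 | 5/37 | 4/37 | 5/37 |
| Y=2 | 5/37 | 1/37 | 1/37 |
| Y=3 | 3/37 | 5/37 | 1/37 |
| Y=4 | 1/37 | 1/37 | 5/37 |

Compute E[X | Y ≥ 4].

5

P(Y ≥ 4) = 7/37.
Summing X·P(X=x,Y=y) over the conditioning event gives 35/37.
E[X | Y ≥ 4] = (35/37) / (7/37) = 5.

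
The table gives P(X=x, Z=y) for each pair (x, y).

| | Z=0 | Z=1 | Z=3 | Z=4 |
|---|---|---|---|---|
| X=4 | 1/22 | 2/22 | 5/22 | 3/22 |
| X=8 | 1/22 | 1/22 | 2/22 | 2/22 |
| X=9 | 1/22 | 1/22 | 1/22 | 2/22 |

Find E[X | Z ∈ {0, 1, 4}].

46/7

P(Z ∈ {0, 1, 4}) = 7/11.
Summing X·P(X=x,Z=y) over the conditioning event gives 46/11.
E[X | Z ∈ {0, 1, 4}] = (46/11) / (7/11) = 46/7.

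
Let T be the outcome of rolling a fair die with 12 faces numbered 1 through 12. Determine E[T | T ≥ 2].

Given T ≥ 2, T is equally likely to be any of {2, 3, 4, 5, 6, 7, 8, 9, 10, 11, 12}.
E[T | T ≥ 2] = (2 + 3 + 4 + 5 + 6 + 7 + 8 + 9 + 10 + 11 + 12) / 11 = 7.

7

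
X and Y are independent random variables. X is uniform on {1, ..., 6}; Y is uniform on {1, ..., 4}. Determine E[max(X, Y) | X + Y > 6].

51/10

Outcomes with X + Y > 6: (3,4), (4,3), (4,4), (5,2), (5,3), (5,4), (6,1), (6,2), (6,3), (6,4), each with probability 1/24.
E[max(X, Y) | X + Y > 6] = (4 + 4 + 4 + 5 + 5 + 5 + 6 + 6 + 6 + 6) / 10 = 51/10.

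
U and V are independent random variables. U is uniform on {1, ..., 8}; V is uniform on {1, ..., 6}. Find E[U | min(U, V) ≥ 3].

P(min(U, V) ≥ 3) = 1/2.
Summing U·P(x,y) over outcomes with min(U, V) ≥ 3 gives 11/4.
E[U | min(U, V) ≥ 3] = (11/4) / (1/2) = 11/2.

11/2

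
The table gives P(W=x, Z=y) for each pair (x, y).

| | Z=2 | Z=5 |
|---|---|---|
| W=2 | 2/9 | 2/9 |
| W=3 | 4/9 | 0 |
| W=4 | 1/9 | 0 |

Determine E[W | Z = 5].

2

P(Z = 5) = 2/9.
Σ W·P over the event = 2·(2/9) = 4/9.
E[W | Z = 5] = (4/9) / (2/9) = 2.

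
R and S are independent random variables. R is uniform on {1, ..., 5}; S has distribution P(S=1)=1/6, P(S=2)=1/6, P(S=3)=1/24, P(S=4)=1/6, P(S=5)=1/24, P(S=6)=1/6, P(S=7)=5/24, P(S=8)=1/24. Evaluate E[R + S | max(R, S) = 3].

51/11

P(max(R, S) = 3) = 11/120.
Summing (R+S)·P(x,y) over outcomes with max(R, S) = 3 gives 17/40.
E[R + S | max(R, S) = 3] = (17/40) / (11/120) = 51/11.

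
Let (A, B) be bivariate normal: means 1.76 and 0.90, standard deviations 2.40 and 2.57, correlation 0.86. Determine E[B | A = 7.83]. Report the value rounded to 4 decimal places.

The regression of B on A has slope ρ·σ_B/σ_A and passes through (μ_A, μ_B).
E[B | A=7.83] = 0.90 + (0.86)·(2.57/2.40)·(7.83 − (1.76)) = 0.90 + (0.92092)·(6.07) = 6.4900.

6.4900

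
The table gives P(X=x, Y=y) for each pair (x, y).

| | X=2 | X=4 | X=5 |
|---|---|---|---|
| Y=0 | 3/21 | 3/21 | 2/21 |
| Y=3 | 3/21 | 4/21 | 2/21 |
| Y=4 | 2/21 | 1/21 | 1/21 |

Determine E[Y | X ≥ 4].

2

P(X ≥ 4) = 13/21.
Σ Y·P over the event = 0·(3/21) + 3·(4/21) + 4·(1/21) + 0·(2/21) + 3·(2/21) + 4·(1/21) = 26/21.
E[Y | X ≥ 4] = (26/21) / (13/21) = 2.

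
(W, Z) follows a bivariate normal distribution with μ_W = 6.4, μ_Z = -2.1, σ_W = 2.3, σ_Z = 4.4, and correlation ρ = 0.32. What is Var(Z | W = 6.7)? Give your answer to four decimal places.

The conditional variance in a bivariate normal is σ_Z²(1 − ρ²), independent of x.
Var(Z | W=6.7) = (4.4)²·(1 − (0.32)²) = 19.36·0.8976 = 17.3775.

17.3775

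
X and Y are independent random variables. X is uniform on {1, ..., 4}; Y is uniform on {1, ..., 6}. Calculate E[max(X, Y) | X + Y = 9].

11/2

Outcomes with X + Y = 9: (3,6), (4,5), each with probability 1/24.
E[max(X, Y) | X + Y = 9] = (6 + 5) / 2 = 11/2.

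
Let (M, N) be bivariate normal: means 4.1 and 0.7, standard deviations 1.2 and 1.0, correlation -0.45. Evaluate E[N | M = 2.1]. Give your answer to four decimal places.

1.4500

E[N | M=x] = μ_N + ρ(σ_N/σ_M)(x − μ_M) for jointly normal variables.
E[N | M=2.1] = 0.7 + (-0.45)·(1.0/1.2)·(2.1 − (4.1)) = 0.7 + (-0.375)·(-2) = 1.4500.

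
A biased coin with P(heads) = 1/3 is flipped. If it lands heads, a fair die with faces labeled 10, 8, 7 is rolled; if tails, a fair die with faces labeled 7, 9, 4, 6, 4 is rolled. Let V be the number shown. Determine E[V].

E[V | heads] = (10+8+7)/3 = 25/3.
E[V | tails] = (7+9+4+6+4)/5 = 6.
E[V] = (1/3)·(25/3) + (2/3)·(6) = 61/9.

61/9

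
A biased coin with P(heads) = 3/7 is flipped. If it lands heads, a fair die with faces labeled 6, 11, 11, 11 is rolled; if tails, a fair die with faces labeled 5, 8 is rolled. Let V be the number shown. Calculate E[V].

221/28

E[V | heads] = (6+11+11+11)/4 = 39/4.
E[V | tails] = (5+8)/2 = 13/2.
E[V] = (3/7)·(39/4) + (4/7)·(13/2) = 221/28.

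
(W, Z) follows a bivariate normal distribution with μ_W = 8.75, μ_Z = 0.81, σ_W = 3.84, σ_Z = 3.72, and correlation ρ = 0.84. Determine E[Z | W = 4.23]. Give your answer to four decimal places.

The regression of Z on W has slope ρ·σ_Z/σ_W and passes through (μ_W, μ_Z).
E[Z | W=4.23] = 0.81 + (0.84)·(3.72/3.84)·(4.23 − (8.75)) = 0.81 + (0.81375)·(-4.52) = -2.8682.

-2.8682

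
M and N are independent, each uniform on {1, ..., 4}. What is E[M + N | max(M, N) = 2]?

10/3

Outcomes with max(M, N) = 2: (1,2), (2,1), (2,2), each with probability 1/16.
E[M + N | max(M, N) = 2] = (3 + 3 + 4) / 3 = 10/3.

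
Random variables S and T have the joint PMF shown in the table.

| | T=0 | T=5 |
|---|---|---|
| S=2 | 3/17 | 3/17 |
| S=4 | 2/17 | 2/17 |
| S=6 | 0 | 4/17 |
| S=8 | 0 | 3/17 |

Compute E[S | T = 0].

P(T = 0) = 5/17.
Σ S·P over the event = 2·(3/17) + 4·(2/17) = 14/17.
E[S | T = 0] = (14/17) / (5/17) = 14/5.

14/5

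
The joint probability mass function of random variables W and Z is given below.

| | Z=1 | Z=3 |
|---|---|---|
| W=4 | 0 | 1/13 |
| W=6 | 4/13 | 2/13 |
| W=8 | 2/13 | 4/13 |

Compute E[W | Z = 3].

P(Z = 3) = 7/13.
Σ W·P over the event = 4·(1/13) + 6·(2/13) + 8·(4/13) = 48/13.
E[W | Z = 3] = (48/13) / (7/13) = 48/7.

48/7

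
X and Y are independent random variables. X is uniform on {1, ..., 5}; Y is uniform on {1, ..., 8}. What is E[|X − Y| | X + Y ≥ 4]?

P(X + Y ≥ 4) = 37/40.
Summing |X−Y|·P(x,y) over outcomes with X + Y ≥ 4 gives 49/20.
E[|X − Y| | X + Y ≥ 4] = (49/20) / (37/40) = 98/37.

98/37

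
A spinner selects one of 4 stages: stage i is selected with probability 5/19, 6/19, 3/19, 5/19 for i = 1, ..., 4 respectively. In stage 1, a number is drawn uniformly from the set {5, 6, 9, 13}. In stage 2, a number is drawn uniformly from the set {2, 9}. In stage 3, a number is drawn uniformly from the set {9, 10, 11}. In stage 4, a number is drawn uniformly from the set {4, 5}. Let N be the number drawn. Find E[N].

507/76

E[N | stage 1] = (5+6+9+13)/4 = 33/4.
E[N | stage 2] = (2+9)/2 = 11/2.
E[N | stage 3] = (9+10+11)/3 = 10.
E[N | stage 4] = (4+5)/2 = 9/2.
E[N] = (5/19)·(33/4) + (6/19)·(11/2) + (3/19)·(10) + (5/19)·(9/2) = 507/76.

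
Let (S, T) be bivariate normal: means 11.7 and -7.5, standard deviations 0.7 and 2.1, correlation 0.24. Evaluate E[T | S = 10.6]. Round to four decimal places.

E[T | S=x] = μ_T + ρ(σ_T/σ_S)(x − μ_S) for jointly normal variables.
E[T | S=10.6] = -7.5 + (0.24)·(2.1/0.7)·(10.6 − (11.7)) = -7.5 + (0.72)·(-1.1) = -8.2920.

-8.2920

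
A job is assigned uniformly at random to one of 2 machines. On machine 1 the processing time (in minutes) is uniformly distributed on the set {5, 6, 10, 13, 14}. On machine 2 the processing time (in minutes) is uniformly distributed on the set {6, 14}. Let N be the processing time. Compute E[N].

E[N | machine 1] = (5+6+10+13+14)/5 = 48/5.
E[N | machine 2] = (6+14)/2 = 10.
E[N] = (1/2)·(48/5) + (1/2)·(10) = 49/5.

49/5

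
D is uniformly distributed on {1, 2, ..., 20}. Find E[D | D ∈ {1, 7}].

4

P(D ∈ {1, 7}) = 1/10.
Σ over the event: 1·1/20 + 7·1/20 = 2/5.
E[D | D ∈ {1, 7}] = (2/5) / (1/10) = 4.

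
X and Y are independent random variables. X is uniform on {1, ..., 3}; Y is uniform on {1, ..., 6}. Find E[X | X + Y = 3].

3/2

Outcomes with X + Y = 3: (1,2), (2,1), each with probability 1/18.
E[X | X + Y = 3] = (1 + 2) / 2 = 3/2.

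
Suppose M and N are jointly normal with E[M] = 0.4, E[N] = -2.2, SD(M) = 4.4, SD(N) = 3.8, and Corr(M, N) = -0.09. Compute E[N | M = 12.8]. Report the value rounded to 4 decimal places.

-3.1638

The regression of N on M has slope ρ·σ_N/σ_M and passes through (μ_M, μ_N).
E[N | M=12.8] = -2.2 + (-0.09)·(3.8/4.4)·(12.8 − (0.4)) = -2.2 + (-0.077727)·(12.4) = -3.1638.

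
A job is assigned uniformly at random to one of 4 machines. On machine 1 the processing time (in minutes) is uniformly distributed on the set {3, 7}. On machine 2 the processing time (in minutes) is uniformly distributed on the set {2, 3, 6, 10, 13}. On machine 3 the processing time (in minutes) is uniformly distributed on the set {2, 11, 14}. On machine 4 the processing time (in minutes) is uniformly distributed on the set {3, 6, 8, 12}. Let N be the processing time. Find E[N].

E[N | machine 1] = (3+7)/2 = 5.
E[N | machine 2] = (2+3+6+10+13)/5 = 34/5.
E[N | machine 3] = (2+11+14)/3 = 9.
E[N | machine 4] = (3+6+8+12)/4 = 29/4.
E[N] = (1/4)·(5) + (1/4)·(34/5) + (1/4)·(9) + (1/4)·(29/4) = 561/80.

561/80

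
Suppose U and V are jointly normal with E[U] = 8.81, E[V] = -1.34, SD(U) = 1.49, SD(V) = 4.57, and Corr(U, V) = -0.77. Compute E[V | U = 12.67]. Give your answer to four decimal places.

The regression of V on U has slope ρ·σ_V/σ_U and passes through (μ_U, μ_V).
E[V | U=12.67] = -1.34 + (-0.77)·(4.57/1.49)·(12.67 − (8.81)) = -1.34 + (-2.36168)·(3.86) = -10.4561.

-10.4561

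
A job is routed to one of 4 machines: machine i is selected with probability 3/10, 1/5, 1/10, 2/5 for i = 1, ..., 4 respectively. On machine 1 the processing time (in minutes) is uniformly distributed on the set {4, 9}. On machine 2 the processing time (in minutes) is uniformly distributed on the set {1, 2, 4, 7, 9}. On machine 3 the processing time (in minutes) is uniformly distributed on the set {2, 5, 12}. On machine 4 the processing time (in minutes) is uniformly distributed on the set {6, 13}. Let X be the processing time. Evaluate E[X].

E[X | machine 1] = (4+9)/2 = 13/2.
E[X | machine 2] = (1+2+4+7+9)/5 = 23/5.
E[X | machine 3] = (2+5+12)/3 = 19/3.
E[X | machine 4] = (6+13)/2 = 19/2.
E[X] = (3/10)·(13/2) + (1/5)·(23/5) + (1/10)·(19/3) + (2/5)·(19/2) = 2191/300.

2191/300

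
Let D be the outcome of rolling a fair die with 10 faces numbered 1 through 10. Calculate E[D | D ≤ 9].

5

Given D ≤ 9, D is equally likely to be any of {1, 2, 3, 4, 5, 6, 7, 8, 9}.
E[D | D ≤ 9] = (1 + 2 + 3 + 4 + 5 + 6 + 7 + 8 + 9) / 9 = 5.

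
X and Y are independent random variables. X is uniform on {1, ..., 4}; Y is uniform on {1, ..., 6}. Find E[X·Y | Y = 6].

15

Outcomes with Y = 6: (1,6), (2,6), (3,6), (4,6), each with probability 1/24.
E[X·Y | Y = 6] = (6 + 12 + 18 + 24) / 4 = 15.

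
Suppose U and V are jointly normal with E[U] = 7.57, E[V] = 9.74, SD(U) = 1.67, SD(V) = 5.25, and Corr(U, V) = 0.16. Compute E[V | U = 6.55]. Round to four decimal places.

9.2269

For a bivariate normal, E[V | U=x] = μ_V + ρ·(σ_V/σ_U)·(x − μ_U).
E[V | U=6.55] = 9.74 + (0.16)·(5.25/1.67)·(6.55 − (7.57)) = 9.74 + (0.502994)·(-1.02) = 9.2269.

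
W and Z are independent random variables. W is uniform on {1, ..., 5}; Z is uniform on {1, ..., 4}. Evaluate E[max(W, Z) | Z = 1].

Outcomes with Z = 1: (1,1), (2,1), (3,1), (4,1), (5,1), each with probability 1/20.
E[max(W, Z) | Z = 1] = (1 + 2 + 3 + 4 + 5) / 5 = 3.

3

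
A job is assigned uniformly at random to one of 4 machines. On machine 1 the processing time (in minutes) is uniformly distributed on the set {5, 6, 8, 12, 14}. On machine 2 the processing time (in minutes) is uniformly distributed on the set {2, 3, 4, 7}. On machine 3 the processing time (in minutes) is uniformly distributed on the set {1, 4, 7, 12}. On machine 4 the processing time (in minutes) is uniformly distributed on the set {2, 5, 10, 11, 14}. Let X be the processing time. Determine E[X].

137/20

E[X | machine 1] = (5+6+8+12+14)/5 = 9.
E[X | machine 2] = (2+3+4+7)/4 = 4.
E[X | machine 3] = (1+4+7+12)/4 = 6.
E[X | machine 4] = (2+5+10+11+14)/5 = 42/5.
By the law of total expectation,
E[X] = (1/4)·(9) + (1/4)·(4) + (1/4)·(6) + (1/4)·(42/5) = 137/20.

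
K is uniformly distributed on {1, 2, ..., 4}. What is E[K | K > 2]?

7/2

Given K > 2, K is equally likely to be any of {3, 4}.
E[K | K > 2] = (3 + 4) / 2 = 7/2.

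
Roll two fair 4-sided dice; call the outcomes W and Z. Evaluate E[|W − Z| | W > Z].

Outcomes with W > Z: (2,1), (3,1), (3,2), (4,1), (4,2), (4,3), each with probability 1/16.
E[|W − Z| | W > Z] = (1 + 2 + 1 + 3 + 2 + 1) / 6 = 5/3.

5/3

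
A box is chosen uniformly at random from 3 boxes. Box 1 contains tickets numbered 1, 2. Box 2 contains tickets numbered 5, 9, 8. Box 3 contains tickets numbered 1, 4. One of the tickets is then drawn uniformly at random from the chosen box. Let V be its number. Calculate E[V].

E[V | box 1] = (1+2)/2 = 3/2.
E[V | box 2] = (5+9+8)/3 = 22/3.
E[V | box 3] = (1+4)/2 = 5/2.
By the law of total expectation,
E[V] = (1/3)·(3/2) + (1/3)·(22/3) + (1/3)·(5/2) = 34/9.

34/9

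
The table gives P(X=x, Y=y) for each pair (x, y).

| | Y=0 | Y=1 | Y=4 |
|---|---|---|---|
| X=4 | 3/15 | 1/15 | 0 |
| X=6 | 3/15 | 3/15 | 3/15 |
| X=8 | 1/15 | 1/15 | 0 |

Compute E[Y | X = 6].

P(X = 6) = 3/5.
Summing Y·P(X=x,Y=y) over the conditioning event gives 1.
E[Y | X = 6] = (1) / (3/5) = 5/3.

5/3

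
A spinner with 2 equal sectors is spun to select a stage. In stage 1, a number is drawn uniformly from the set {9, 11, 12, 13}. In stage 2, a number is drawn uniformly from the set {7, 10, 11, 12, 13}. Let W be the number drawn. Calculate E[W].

E[W | stage 1] = (9+11+12+13)/4 = 45/4.
E[W | stage 2] = (7+10+11+12+13)/5 = 53/5.
By the law of total expectation,
E[W] = (1/2)·(45/4) + (1/2)·(53/5) = 437/40.

437/40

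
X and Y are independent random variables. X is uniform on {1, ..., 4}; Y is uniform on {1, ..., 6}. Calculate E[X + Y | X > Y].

5

Outcomes with X > Y: (2,1), (3,1), (3,2), (4,1), (4,2), (4,3), each with probability 1/24.
E[X + Y | X > Y] = (3 + 4 + 5 + 5 + 6 + 7) / 6 = 5.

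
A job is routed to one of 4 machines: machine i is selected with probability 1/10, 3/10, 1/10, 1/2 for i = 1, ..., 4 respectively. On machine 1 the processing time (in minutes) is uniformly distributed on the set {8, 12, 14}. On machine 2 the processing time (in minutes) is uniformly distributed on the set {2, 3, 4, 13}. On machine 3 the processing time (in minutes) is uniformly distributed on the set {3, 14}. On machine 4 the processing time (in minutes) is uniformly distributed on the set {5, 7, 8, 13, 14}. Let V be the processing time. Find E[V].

25/3

E[V | machine 1] = (8+12+14)/3 = 34/3.
E[V | machine 2] = (2+3+4+13)/4 = 11/2.
E[V | machine 3] = (3+14)/2 = 17/2.
E[V | machine 4] = (5+7+8+13+14)/5 = 47/5.
E[V] = (1/10)·(34/3) + (3/10)·(11/2) + (1/10)·(17/2) + (1/2)·(47/5) = 25/3.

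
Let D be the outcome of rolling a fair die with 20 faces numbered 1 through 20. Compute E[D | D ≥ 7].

P(D ≥ 7) = 7/10.
E[D | D ≥ 7] = (189/20) / (7/10) = 27/2.

27/2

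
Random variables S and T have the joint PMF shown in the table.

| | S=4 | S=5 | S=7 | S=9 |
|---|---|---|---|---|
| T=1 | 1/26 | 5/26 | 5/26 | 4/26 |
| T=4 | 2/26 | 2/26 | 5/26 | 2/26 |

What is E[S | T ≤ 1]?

20/3

P(T ≤ 1) = 15/26.
Σ S·P over the event = 4·(1/26) + 5·(5/26) + 7·(5/26) + 9·(4/26) = 50/13.
E[S | T ≤ 1] = (50/13) / (15/26) = 20/3.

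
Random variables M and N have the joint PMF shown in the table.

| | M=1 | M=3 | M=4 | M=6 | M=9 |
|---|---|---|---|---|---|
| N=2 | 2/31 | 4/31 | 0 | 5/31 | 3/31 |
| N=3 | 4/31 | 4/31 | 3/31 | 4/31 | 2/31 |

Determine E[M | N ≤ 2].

P(N ≤ 2) = 14/31.
Σ M·P over the event = 1·(2/31) + 3·(4/31) + 6·(5/31) + 9·(3/31) = 71/31.
E[M | N ≤ 2] = (71/31) / (14/31) = 71/14.

71/14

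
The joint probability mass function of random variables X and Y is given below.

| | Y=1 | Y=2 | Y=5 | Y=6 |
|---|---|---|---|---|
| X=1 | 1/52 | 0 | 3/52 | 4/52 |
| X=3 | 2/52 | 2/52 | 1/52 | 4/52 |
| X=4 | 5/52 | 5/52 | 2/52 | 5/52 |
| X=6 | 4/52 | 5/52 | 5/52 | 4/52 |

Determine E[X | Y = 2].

14/3

P(Y = 2) = 3/13.
Σ X·P over the event = 3·(2/52) + 4·(5/52) + 6·(5/52) = 14/13.
E[X | Y = 2] = (14/13) / (3/13) = 14/3.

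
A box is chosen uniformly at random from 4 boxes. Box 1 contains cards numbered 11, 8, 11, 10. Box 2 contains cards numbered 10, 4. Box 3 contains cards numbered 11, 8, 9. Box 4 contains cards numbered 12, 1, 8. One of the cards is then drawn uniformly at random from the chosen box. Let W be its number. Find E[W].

E[W | box 1] = (11+8+11+10)/4 = 10.
E[W | box 2] = (10+4)/2 = 7.
E[W | box 3] = (11+8+9)/3 = 28/3.
E[W | box 4] = (12+1+8)/3 = 7.
E[W] = (1/4)·(10) + (1/4)·(7) + (1/4)·(28/3) + (1/4)·(7) = 25/3.

25/3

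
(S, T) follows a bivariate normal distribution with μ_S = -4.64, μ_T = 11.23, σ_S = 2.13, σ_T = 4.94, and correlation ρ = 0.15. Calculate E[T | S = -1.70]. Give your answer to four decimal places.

12.2528

For a bivariate normal, E[T | S=x] = μ_T + ρ·(σ_T/σ_S)·(x − μ_S).
E[T | S=-1.70] = 11.23 + (0.15)·(4.94/2.13)·(-1.70 − (-4.64)) = 11.23 + (0.34789)·(2.94) = 12.2528.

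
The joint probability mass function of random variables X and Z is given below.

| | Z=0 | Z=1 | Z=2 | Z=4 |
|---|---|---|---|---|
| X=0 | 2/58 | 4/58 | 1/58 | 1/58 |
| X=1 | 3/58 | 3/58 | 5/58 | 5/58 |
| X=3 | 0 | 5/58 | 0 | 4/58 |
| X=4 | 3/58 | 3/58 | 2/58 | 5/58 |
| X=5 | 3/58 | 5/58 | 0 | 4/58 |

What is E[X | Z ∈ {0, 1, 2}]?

98/39

P(Z ∈ {0, 1, 2}) = 39/58.
Summing X·P(X=x,Z=y) over the conditioning event gives 49/29.
E[X | Z ∈ {0, 1, 2}] = (49/29) / (39/58) = 98/39.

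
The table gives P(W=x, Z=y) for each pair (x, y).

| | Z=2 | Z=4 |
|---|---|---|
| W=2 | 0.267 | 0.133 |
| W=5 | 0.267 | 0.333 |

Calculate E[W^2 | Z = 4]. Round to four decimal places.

19.0064

P(Z = 4) = 0.466.
Σ W^2·P over the event = 4·(0.133) + 25·(0.333) = 8.857.
E[W^2 | Z = 4] = (8.857) / (0.466) = 19.0064.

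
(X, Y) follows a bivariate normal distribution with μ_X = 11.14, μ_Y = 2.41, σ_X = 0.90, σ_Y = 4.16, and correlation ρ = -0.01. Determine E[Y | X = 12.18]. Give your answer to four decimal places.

The regression of Y on X has slope ρ·σ_Y/σ_X and passes through (μ_X, μ_Y).
E[Y | X=12.18] = 2.41 + (-0.01)·(4.16/0.90)·(12.18 − (11.14)) = 2.41 + (-0.046222)·(1.04) = 2.3619.

2.3619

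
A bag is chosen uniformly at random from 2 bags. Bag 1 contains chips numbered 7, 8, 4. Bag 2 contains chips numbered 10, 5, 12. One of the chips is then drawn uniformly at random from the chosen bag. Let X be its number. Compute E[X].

E[X | bag 1] = (7+8+4)/3 = 19/3.
E[X | bag 2] = (10+5+12)/3 = 9.
E[X] = (1/2)·(19/3) + (1/2)·(9) = 23/3.

23/3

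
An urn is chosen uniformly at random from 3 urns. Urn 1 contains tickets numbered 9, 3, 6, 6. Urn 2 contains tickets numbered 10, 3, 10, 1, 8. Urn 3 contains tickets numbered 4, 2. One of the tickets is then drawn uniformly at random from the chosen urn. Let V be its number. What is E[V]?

E[V | urn 1] = (9+3+6+6)/4 = 6.
E[V | urn 2] = (10+3+10+1+8)/5 = 32/5.
E[V | urn 3] = (4+2)/2 = 3.
E[V] = (1/3)·(6) + (1/3)·(32/5) + (1/3)·(3) = 77/15.

77/15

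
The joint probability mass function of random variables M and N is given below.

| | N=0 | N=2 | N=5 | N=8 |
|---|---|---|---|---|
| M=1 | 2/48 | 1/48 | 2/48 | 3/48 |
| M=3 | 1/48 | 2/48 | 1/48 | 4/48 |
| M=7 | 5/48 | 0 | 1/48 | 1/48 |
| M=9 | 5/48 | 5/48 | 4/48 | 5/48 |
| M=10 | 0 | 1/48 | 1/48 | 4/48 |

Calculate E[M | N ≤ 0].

P(N ≤ 0) = 13/48.
Σ M·P over the event = 1·(2/48) + 3·(1/48) + 7·(5/48) + 9·(5/48) = 85/48.
E[M | N ≤ 0] = (85/48) / (13/48) = 85/13.

85/13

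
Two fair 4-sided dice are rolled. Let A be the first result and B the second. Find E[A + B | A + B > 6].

Outcomes with A + B > 6: (3,4), (4,3), (4,4), each with probability 1/16.
E[A + B | A + B > 6] = (7 + 7 + 8) / 3 = 22/3.

22/3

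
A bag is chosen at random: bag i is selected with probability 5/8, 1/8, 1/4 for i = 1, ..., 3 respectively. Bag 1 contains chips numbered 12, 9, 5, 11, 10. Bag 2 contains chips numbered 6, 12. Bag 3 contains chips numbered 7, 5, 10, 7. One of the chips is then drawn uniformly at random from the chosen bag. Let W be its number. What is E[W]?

141/16

E[W | bag 1] = (12+9+5+11+10)/5 = 47/5.
E[W | bag 2] = (6+12)/2 = 9.
E[W | bag 3] = (7+5+10+7)/4 = 29/4.
By the law of total expectation,
E[W] = (5/8)·(47/5) + (1/8)·(9) + (1/4)·(29/4) = 141/16.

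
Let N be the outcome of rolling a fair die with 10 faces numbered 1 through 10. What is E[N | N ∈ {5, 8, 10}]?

P(N ∈ {5, 8, 10}) = 3/10.
Σ over the event: 5·1/10 + 8·1/10 + 10·1/10 = 23/10.
E[N | N ∈ {5, 8, 10}] = (23/10) / (3/10) = 23/3.

23/3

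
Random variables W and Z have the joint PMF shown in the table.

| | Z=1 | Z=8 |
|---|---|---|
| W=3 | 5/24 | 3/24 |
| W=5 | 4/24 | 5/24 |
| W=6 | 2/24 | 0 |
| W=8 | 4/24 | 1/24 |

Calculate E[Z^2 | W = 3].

197/8

P(W = 3) = 1/3.
Σ Z^2·P over the event = 1·(5/24) + 64·(3/24) = 197/24.
E[Z^2 | W = 3] = (197/24) / (1/3) = 197/8.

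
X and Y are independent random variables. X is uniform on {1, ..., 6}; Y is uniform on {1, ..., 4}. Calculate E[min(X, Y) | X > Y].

15/7

P(X > Y) = 7/12.
Summing min(X,Y)·P(x,y) over outcomes with X > Y gives 5/4.
E[min(X, Y) | X > Y] = (5/4) / (7/12) = 15/7.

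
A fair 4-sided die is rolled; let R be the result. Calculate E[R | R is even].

Given R is even, R is equally likely to be any of {2, 4}.
E[R | R is even] = (2 + 4) / 2 = 3.

3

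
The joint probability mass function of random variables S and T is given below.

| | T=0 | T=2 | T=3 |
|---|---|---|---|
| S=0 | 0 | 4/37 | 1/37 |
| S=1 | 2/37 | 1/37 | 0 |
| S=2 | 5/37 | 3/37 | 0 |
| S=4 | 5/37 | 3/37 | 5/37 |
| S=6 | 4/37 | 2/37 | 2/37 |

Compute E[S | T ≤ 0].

7/2

P(T ≤ 0) = 16/37.
Σ S·P over the event = 1·(2/37) + 2·(5/37) + 4·(5/37) + 6·(4/37) = 56/37.
E[S | T ≤ 0] = (56/37) / (16/37) = 7/2.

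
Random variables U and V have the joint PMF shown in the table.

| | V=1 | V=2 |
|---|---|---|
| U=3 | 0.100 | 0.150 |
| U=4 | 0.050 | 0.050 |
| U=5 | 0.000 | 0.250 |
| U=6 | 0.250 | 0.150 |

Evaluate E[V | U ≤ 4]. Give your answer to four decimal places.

1.5714

P(U ≤ 4) = 0.350.
Σ V·P over the event = 1·(0.100) + 2·(0.150) + 1·(0.050) + 2·(0.050) = 0.550.
E[V | U ≤ 4] = (0.550) / (0.350) = 1.5714.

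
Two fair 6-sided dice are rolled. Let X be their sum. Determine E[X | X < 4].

8/3

P(X < 4) = 1/12.
Σ over the event: 2·1/36 + 3·1/18 = 2/9.
E[X | X < 4] = (2/9) / (1/12) = 8/3.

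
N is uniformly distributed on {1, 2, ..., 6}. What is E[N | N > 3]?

5

Given N > 3, N is equally likely to be any of {4, 5, 6}.
E[N | N > 3] = (4 + 5 + 6) / 3 = 5.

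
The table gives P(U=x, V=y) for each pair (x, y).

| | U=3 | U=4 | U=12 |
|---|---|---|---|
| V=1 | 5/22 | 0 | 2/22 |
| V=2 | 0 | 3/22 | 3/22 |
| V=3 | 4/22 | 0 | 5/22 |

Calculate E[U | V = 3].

P(V = 3) = 9/22.
Σ U·P over the event = 3·(4/22) + 12·(5/22) = 36/11.
E[U | V = 3] = (36/11) / (9/22) = 8.

8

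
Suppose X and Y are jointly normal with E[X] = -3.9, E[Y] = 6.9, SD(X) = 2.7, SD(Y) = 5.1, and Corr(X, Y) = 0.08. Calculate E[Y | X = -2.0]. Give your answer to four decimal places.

7.1871

E[Y | X=x] = μ_Y + ρ(σ_Y/σ_X)(x − μ_X) for jointly normal variables.
E[Y | X=-2.0] = 6.9 + (0.08)·(5.1/2.7)·(-2.0 − (-3.9)) = 6.9 + (0.15111)·(1.9) = 7.1871.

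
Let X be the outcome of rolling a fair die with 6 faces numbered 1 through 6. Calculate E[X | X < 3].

3/2

Given X < 3, X is equally likely to be any of {1, 2}.
E[X | X < 3] = (1 + 2) / 2 = 3/2.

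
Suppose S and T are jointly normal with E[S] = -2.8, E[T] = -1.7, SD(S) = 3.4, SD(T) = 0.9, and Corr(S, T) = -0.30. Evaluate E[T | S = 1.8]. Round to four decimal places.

The regression of T on S has slope ρ·σ_T/σ_S and passes through (μ_S, μ_T).
E[T | S=1.8] = -1.7 + (-0.30)·(0.9/3.4)·(1.8 − (-2.8)) = -1.7 + (-0.079412)·(4.6) = -2.0653.

-2.0653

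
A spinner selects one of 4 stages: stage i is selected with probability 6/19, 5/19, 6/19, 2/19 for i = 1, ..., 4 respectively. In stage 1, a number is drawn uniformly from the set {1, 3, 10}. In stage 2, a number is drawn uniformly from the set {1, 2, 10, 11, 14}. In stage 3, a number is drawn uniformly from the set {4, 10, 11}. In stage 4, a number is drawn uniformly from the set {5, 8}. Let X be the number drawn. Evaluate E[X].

E[X | stage 1] = (1+3+10)/3 = 14/3.
E[X | stage 2] = (1+2+10+11+14)/5 = 38/5.
E[X | stage 3] = (4+10+11)/3 = 25/3.
E[X | stage 4] = (5+8)/2 = 13/2.
By the law of total expectation,
E[X] = (6/19)·(14/3) + (5/19)·(38/5) + (6/19)·(25/3) + (2/19)·(13/2) = 129/19.

129/19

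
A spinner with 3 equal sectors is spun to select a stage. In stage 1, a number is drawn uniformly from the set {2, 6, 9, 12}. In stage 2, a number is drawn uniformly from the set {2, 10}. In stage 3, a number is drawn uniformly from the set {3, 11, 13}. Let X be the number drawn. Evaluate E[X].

E[X | stage 1] = (2+6+9+12)/4 = 29/4.
E[X | stage 2] = (2+10)/2 = 6.
E[X | stage 3] = (3+11+13)/3 = 9.
E[X] = (1/3)·(29/4) + (1/3)·(6) + (1/3)·(9) = 89/12.

89/12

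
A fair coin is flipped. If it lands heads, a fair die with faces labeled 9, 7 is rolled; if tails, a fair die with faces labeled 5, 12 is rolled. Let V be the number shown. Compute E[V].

E[V | heads] = (9+7)/2 = 8.
E[V | tails] = (5+12)/2 = 17/2.
By the law of total expectation,
E[V] = (1/2)·(8) + (1/2)·(17/2) = 33/4.

33/4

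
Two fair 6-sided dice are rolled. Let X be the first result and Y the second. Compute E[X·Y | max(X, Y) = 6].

P(max(X, Y) = 6) = 11/36.
Summing XY·P(x,y) over outcomes with max(X, Y) = 6 gives 6.
E[X·Y | max(X, Y) = 6] = (6) / (11/36) = 216/11.

216/11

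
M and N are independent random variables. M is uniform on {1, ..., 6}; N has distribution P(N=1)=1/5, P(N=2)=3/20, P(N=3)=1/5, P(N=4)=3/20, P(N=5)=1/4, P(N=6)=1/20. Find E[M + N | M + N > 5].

P(M + N > 5) = 7/10.
Summing (M+N)·P(x,y) over outcomes with M + N > 5 gives 667/120.
E[M + N | M + N > 5] = (667/120) / (7/10) = 667/84.

667/84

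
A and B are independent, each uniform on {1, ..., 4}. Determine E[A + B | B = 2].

9/2

Outcomes with B = 2: (1,2), (2,2), (3,2), (4,2), each with probability 1/16.
E[A + B | B = 2] = (3 + 4 + 5 + 6) / 4 = 9/2.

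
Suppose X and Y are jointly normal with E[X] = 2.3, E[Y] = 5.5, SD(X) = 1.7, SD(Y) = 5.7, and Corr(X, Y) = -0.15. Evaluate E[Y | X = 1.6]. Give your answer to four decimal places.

For a bivariate normal, E[Y | X=x] = μ_Y + ρ·(σ_Y/σ_X)·(x − μ_X).
E[Y | X=1.6] = 5.5 + (-0.15)·(5.7/1.7)·(1.6 − (2.3)) = 5.5 + (-0.50294)·(-0.7) = 5.8521.

5.8521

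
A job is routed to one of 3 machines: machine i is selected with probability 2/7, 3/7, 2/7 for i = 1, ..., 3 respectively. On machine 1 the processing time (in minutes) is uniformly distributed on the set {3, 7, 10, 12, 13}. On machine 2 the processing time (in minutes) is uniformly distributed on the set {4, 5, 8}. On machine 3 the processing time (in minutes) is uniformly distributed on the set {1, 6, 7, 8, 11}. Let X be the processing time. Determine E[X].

241/35

E[X | machine 1] = (3+7+10+12+13)/5 = 9.
E[X | machine 2] = (4+5+8)/3 = 17/3.
E[X | machine 3] = (1+6+7+8+11)/5 = 33/5.
By the law of total expectation,
E[X] = (2/7)·(9) + (3/7)·(17/3) + (2/7)·(33/5) = 241/35.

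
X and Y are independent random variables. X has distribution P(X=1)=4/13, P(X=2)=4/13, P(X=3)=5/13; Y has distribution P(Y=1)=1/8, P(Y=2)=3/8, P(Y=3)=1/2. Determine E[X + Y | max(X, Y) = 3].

359/72

P(max(X, Y) = 3) = 9/13.
Summing (X+Y)·P(x,y) over outcomes with max(X, Y) = 3 gives 359/104.
E[X + Y | max(X, Y) = 3] = (359/104) / (9/13) = 359/72.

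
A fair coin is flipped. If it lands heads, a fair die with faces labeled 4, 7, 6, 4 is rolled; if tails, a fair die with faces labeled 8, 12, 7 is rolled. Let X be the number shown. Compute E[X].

E[X | heads] = (4+7+6+4)/4 = 21/4.
E[X | tails] = (8+12+7)/3 = 9.
By the law of total expectation,
E[X] = (1/2)·(21/4) + (1/2)·(9) = 57/8.

57/8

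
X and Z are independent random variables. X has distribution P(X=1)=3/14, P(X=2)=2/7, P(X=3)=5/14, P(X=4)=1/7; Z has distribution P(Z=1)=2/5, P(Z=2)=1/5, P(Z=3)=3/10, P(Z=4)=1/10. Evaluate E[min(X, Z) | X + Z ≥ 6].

17/6

P(X + Z ≥ 6) = 9/35.
Summing min(X,Z)·P(x,y) over outcomes with X + Z ≥ 6 gives 51/70.
E[min(X, Z) | X + Z ≥ 6] = (51/70) / (9/35) = 17/6.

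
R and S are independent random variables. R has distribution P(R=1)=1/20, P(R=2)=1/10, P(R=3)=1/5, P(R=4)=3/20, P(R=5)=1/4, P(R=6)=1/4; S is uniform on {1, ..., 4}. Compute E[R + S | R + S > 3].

P(R + S > 3) = 19/20.
Summing (R+S)·P(x,y) over outcomes with R + S > 3 gives 105/16.
E[R + S | R + S > 3] = (105/16) / (19/20) = 525/76.

525/76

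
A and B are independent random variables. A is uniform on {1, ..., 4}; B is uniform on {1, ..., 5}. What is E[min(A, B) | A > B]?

5/3

P(A > B) = 3/10.
Summing min(A,B)·P(x,y) over outcomes with A > B gives 1/2.
E[min(A, B) | A > B] = (1/2) / (3/10) = 5/3.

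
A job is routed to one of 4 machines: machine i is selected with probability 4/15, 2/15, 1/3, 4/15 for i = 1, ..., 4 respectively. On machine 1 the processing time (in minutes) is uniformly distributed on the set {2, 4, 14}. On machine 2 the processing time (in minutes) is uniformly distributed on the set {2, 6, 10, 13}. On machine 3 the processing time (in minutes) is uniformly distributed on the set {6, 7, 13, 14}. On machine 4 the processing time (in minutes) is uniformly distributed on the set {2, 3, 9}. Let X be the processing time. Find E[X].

133/18

E[X | machine 1] = (2+4+14)/3 = 20/3.
E[X | machine 2] = (2+6+10+13)/4 = 31/4.
E[X | machine 3] = (6+7+13+14)/4 = 10.
E[X | machine 4] = (2+3+9)/3 = 14/3.
E[X] = (4/15)·(20/3) + (2/15)·(31/4) + (1/3)·(10) + (4/15)·(14/3) = 133/18.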